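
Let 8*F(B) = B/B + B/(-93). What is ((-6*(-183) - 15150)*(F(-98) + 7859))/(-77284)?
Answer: 6847173077/4791608 ≈ 1429.0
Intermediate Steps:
F(B) = 1/8 - B/744 (F(B) = (B/B + B/(-93))/8 = (1 + B*(-1/93))/8 = (1 - B/93)/8 = 1/8 - B/744)
((-6*(-183) - 15150)*(F(-98) + 7859))/(-77284) = ((-6*(-183) - 15150)*((1/8 - 1/744*(-98)) + 7859))/(-77284) = ((1098 - 15150)*((1/8 + 49/372) + 7859))*(-1/77284) = -14052*(191/744 + 7859)*(-1/77284) = -14052*5847287/744*(-1/77284) = -6847173077/62*(-1/77284) = 6847173077/4791608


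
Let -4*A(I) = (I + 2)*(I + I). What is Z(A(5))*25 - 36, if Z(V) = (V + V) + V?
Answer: -2697/2 ≈ -1348.5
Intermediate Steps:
A(I) = -I*(2 + I)/2 (A(I) = -(I + 2)*(I + I)/4 = -(2 + I)*2*I/4 = -I*(2 + I)/2)
Z(V) = 3*V (Z(V) = 2*V + V = 3*V)
Z(A(5))*25 - 36 = (3*(-½*5*(2 + 5)))*25 - 36 = (3*(-½*5*7))*25 - 36 = (3*(-35/2))*25 - 36 = -105/2*25 - 36 = -2625/2 - 36 = -2697/2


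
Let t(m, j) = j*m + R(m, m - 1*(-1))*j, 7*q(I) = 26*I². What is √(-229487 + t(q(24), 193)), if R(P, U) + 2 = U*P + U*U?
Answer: 12*√601680405/7 ≈ 42050.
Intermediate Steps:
q(I) = 26*I²/7 (q(I) = (26*I²)/7 = 26*I²/7)
R(P, U) = -2 + U² + P*U (R(P, U) = -2 + (U*P + U*U) = -2 + (P*U + U²) = -2 + (U² + P*U) = -2 + U² + P*U)
t(m, j) = j*m + j*(-2 + (1 + m)² + m*(1 + m)) (t(m, j) = j*m + (-2 + (m - 1*(-1))² + m*(m - 1*(-1)))*j = j*m + (-2 + (m + 1)² + m*(m + 1))*j = j*m + (-2 + (1 + m)² + m*(1 + m))*j = j*m + j*(-2 + (1 + m)² + m*(1 + m)))
√(-229487 + t(q(24), 193)) = √(-229487 + 193*(-1 + 2*((26/7)*24²)² + 4*((26/7)*24²))) = √(-229487 + 193*(-1 + 2*((26/7)*576)² + 4*((26/7)*576))) = √(-229487 + 193*(-1 + 2*(14976/7)² + 4*(14976/7))) = √(-229487 + 193*(-1 + 2*(224280576/49) + 59904/7)) = √(-229487 + 193*(-1 + 448561152/49 + 59904/7)) = √(-229487 + 193*(448980431/49)) = √(-229487 + 86653223183/49) = √(86641978320/49) = 12*√601680405/7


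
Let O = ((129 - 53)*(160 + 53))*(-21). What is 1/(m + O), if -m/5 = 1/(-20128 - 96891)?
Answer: -117019/39780375007 ≈ -2.9416e-6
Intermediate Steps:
m = 5/117019 (m = -5/(-20128 - 96891) = -5/(-117019) = -5*(-1/117019) = 5/117019 ≈ 4.2728e-5)
O = -339948 (O = (76*213)*(-21) = 16188*(-21) = -339948)
1/(m + O) = 1/(5/117019 - 339948) = 1/(-39780375007/117019) = -117019/39780375007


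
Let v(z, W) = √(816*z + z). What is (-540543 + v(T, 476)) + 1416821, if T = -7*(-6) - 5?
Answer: 876278 + √30229 ≈ 8.7645e+5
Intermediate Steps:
T = 37 (T = 42 - 5 = 37)
v(z, W) = √817*√z (v(z, W) = √(817*z) = √817*√z)
(-540543 + v(T, 476)) + 1416821 = (-540543 + √817*√37) + 1416821 = (-540543 + √30229) + 1416821 = 876278 + √30229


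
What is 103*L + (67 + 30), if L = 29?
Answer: 3084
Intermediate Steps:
103*L + (67 + 30) = 103*29 + (67 + 30) = 2987 + 97 = 3084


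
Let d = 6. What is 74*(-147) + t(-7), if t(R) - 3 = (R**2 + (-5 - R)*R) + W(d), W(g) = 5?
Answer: -10835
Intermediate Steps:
t(R) = 8 + R**2 + R*(-5 - R) (t(R) = 3 + ((R**2 + (-5 - R)*R) + 5) = 3 + ((R**2 + R*(-5 - R)) + 5) = 3 + (5 + R**2 + R*(-5 - R)) = 8 + R**2 + R*(-5 - R))
74*(-147) + t(-7) = 74*(-147) + (8 - 5*(-7)) = -10878 + (8 + 35) = -10878 + 43 = -10835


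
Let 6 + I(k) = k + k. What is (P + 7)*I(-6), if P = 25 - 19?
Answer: -234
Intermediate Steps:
P = 6
I(k) = -6 + 2*k (I(k) = -6 + (k + k) = -6 + 2*k)
(P + 7)*I(-6) = (6 + 7)*(-6 + 2*(-6)) = 13*(-6 - 12) = 13*(-18) = -234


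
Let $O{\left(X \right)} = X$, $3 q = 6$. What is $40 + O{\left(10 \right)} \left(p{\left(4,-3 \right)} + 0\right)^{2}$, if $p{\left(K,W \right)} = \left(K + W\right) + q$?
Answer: $130$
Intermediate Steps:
$q = 2$ ($q = \frac{1}{3} \cdot 6 = 2$)
$p{\left(K,W \right)} = 2 + K + W$ ($p{\left(K,W \right)} = \left(K + W\right) + 2 = 2 + K + W$)
$40 + O{\left(10 \right)} \left(p{\left(4,-3 \right)} + 0\right)^{2} = 40 + 10 \left(\left(2 + 4 - 3\right) + 0\right)^{2} = 40 + 10 \left(3 + 0\right)^{2} = 40 + 10 \cdot 3^{2} = 40 + 10 \cdot 9 = 40 + 90 = 130$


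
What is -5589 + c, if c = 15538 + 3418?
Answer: 13367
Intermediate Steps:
c = 18956
-5589 + c = -5589 + 18956 = 13367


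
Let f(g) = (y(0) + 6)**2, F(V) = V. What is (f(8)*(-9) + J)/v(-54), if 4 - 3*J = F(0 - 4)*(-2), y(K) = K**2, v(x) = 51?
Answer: -976/153 ≈ -6.3791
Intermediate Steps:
f(g) = 36 (f(g) = (0**2 + 6)**2 = (0 + 6)**2 = 6**2 = 36)
J = -4/3 (J = 4/3 - (0 - 4)*(-2)/3 = 4/3 - (-4)*(-2)/3 = 4/3 - 1/3*8 = 4/3 - 8/3 = -4/3 ≈ -1.3333)
(f(8)*(-9) + J)/v(-54) = (36*(-9) - 4/3)/51 = (-324 - 4/3)*(1/51) = -976/3*1/51 = -976/153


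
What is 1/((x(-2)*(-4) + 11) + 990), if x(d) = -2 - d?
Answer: 1/1001 ≈ 0.00099900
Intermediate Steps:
1/((x(-2)*(-4) + 11) + 990) = 1/(((-2 - 1*(-2))*(-4) + 11) + 990) = 1/(((-2 + 2)*(-4) + 11) + 990) = 1/((0*(-4) + 11) + 990) = 1/((0 + 11) + 990) = 1/(11 + 990) = 1/1001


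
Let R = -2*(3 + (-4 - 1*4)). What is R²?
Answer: 100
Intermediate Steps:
R = 10 (R = -2*(3 + (-4 - 4)) = -2*(3 - 8) = -2*(-5) = 10)
R² = 10² = 100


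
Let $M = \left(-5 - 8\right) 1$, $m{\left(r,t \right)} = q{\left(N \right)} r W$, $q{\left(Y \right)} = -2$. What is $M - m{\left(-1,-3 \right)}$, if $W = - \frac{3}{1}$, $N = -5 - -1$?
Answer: $-7$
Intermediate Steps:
$N = -4$ ($N = -5 + 1 = -4$)
$W = -3$ ($W = \left(-3\right) 1 = -3$)
$m{\left(r,t \right)} = 6 r$ ($m{\left(r,t \right)} = - 2 r \left(-3\right) = 6 r$)
$M = -13$ ($M = \left(-13\right) 1 = -13$)
$M - m{\left(-1,-3 \right)} = -13 - 6 \left(-1\right) = -13 - -6 = -13 + 6 = -7$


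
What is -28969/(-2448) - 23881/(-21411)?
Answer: 5800991/447984 ≈ 12.949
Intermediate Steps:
-28969/(-2448) - 23881/(-21411) = -28969*(-1/2448) - 23881*(-1/21411) = 28969/2448 + 1837/1647 = 5800991/447984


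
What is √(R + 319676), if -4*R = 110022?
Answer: √1168682/2 ≈ 540.53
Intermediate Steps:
R = -55011/2 (R = -¼*110022 = -55011/2 ≈ -27506.)
√(R + 319676) = √(-55011/2 + 319676) = √(584341/2) = √1168682/2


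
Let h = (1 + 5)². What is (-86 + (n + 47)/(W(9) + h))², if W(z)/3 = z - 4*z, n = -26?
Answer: 1682209/225 ≈ 7476.5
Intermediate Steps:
W(z) = -9*z (W(z) = 3*(z - 4*z) = 3*(-3*z) = -9*z)
h = 36 (h = 6² = 36)
(-86 + (n + 47)/(W(9) + h))² = (-86 + (-26 + 47)/(-9*9 + 36))² = (-86 + 21/(-81 + 36))² = (-86 + 21/(-45))² = (-86 + 21*(-1/45))² = (-86 - 7/15)² = (-1297/15)² = 1682209/225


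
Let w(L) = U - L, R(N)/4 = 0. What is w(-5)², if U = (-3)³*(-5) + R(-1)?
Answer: 19600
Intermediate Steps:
R(N) = 0 (R(N) = 4*0 = 0)
U = 135 (U = (-3)³*(-5) + 0 = -27*(-5) + 0 = 135 + 0 = 135)
w(L) = 135 - L
w(-5)² = (135 - 1*(-5))² = (135 + 5)² = 140² = 19600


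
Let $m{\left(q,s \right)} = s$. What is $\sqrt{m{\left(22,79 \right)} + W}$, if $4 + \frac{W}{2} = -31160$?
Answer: $i \sqrt{62249} \approx 249.5 i$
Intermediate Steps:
$W = -62328$ ($W = -8 + 2 \left(-31160\right) = -8 - 62320 = -62328$)
$\sqrt{m{\left(22,79 \right)} + W} = \sqrt{79 - 62328} = \sqrt{-62249} = i \sqrt{62249}$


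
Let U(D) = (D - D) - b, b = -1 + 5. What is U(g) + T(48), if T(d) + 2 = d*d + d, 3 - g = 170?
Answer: 2346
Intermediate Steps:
g = -167 (g = 3 - 1*170 = 3 - 170 = -167)
b = 4
U(D) = -4 (U(D) = (D - D) - 1*4 = 0 - 4 = -4)
T(d) = -2 + d + d² (T(d) = -2 + (d*d + d) = -2 + (d² + d) = -2 + (d + d²) = -2 + d + d²)
U(g) + T(48) = -4 + (-2 + 48 + 48²) = -4 + (-2 + 48 + 2304) = -4 + 2350 = 2346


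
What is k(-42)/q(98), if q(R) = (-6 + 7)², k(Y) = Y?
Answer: -42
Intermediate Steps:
q(R) = 1 (q(R) = 1² = 1)
k(-42)/q(98) = -42/1 = -42*1 = -42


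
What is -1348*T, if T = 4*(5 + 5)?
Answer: -53920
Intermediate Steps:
T = 40 (T = 4*10 = 40)
-1348*T = -1348*40 = -53920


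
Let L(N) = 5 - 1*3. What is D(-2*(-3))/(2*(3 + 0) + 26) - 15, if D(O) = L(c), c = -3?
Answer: -239/16 ≈ -14.938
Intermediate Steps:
L(N) = 2 (L(N) = 5 - 3 = 2)
D(O) = 2
D(-2*(-3))/(2*(3 + 0) + 26) - 15 = 2/(2*(3 + 0) + 26) - 15 = 2/(2*3 + 26) - 15 = 2/(6 + 26) - 15 = 2/32 - 15 = 2*(1/32) - 15 = 1/16 - 15 = -239/16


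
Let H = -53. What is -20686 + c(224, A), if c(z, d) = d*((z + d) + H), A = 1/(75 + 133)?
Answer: -894923535/43264 ≈ -20685.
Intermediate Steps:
A = 1/208 ≈ 0.0048077
c(z, d) = d*(-53 + d + z) (c(z, d) = d*((z + d) - 53) = d*((d + z) - 53) = d*(-53 + d + z))
-20686 + c(224, A) = -20686 + (-53 + 1/208 + 224)/208 = -20686 + (1/208)*(35569/208) = -20686 + 35569/43264 = -894923535/43264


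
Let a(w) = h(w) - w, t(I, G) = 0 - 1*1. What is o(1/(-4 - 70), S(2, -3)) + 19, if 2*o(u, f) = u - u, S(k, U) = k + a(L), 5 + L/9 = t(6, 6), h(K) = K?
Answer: 19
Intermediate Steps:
t(I, G) = -1 (t(I, G) = 0 - 1 = -1)
L = -54 (L = -45 + 9*(-1) = -45 - 9 = -54)
a(w) = 0 (a(w) = w - w = 0)
S(k, U) = k (S(k, U) = k + 0 = k)
o(u, f) = 0 (o(u, f) = (u - u)/2 = (1/2)*0 = 0)
o(1/(-4 - 70), S(2, -3)) + 19 = 0 + 19 = 19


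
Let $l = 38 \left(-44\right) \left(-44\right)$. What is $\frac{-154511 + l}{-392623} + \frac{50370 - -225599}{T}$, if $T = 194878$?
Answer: $\frac{124125786641}{76513584994} \approx 1.6223$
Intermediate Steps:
$l = 73568$ ($l = \left(-1672\right) \left(-44\right) = 73568$)
$\frac{-154511 + l}{-392623} + \frac{50370 - -225599}{T} = \frac{-154511 + 73568}{-392623} + \frac{50370 - -225599}{194878} = \left(-80943\right) \left(- \frac{1}{392623}\right) + \left(50370 + 225599\right) \frac{1}{194878} = \frac{80943}{392623} + 275969 \cdot \frac{1}{194878} = \frac{80943}{392623} + \frac{275969}{194878} = \frac{124125786641}{76513584994}$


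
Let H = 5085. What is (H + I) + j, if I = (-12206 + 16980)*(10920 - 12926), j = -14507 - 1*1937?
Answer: -9588003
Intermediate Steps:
j = -16444 (j = -14507 - 1937 = -16444)
I = -9576644 (I = 4774*(-2006) = -9576644)
(H + I) + j = (5085 - 9576644) - 16444 = -9571559 - 16444 = -9588003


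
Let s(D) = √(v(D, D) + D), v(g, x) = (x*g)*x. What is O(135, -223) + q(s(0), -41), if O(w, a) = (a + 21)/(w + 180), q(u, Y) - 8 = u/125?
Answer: 2318/315 ≈ 7.3587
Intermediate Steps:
v(g, x) = g*x² (v(g, x) = (g*x)*x = g*x²)
s(D) = √(D + D³) (s(D) = √(D*D² + D) = √(D³ + D) = √(D + D³))
q(u, Y) = 8 + u/125
O(w, a) = (21 + a)/(180 + w)
O(135, -223) + q(s(0), -41) = (21 - 223)/(180 + 135) + (8 + √(0 + 0³)/125) = -202/315 + (8 + √(0 + 0)/125) = (1/315)*(-202) + (8 + √0/125) = -202/315 + (8 + (1/125)*0) = -202/315 + (8 + 0) = -202/315 + 8 = 2318/315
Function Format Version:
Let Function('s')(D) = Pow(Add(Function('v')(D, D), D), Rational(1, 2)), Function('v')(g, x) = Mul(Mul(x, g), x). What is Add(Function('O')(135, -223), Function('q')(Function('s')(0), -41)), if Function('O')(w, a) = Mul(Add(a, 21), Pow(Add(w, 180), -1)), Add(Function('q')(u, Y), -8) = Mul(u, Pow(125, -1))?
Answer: Rational(2318, 315) ≈ 7.3587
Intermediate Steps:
Function('v')(g, x) = Mul(g, Pow(x, 2)) (Function('v')(g, x) = Mul(Mul(g, x), x) = Mul(g, Pow(x, 2)))
Function('s')(D) = Pow(Add(D, Pow(D, 3)), Rational(1, 2)) (Function('s')(D) = Pow(Add(Mul(D, Pow(D, 2)), D), Rational(1, 2)) = Pow(Add(Pow(D, 3), D), Rational(1, 2)) = Pow(Add(D, Pow(D, 3)), Rational(1, 2)))
Function('q')(u, Y) = Add(8, Mul(Rational(1, 125), u)) (Function('q')(u, Y) = Add(8, Mul(u, Pow(125, -1))) = Add(8, Mul(u, Rational(1, 125))) = Add(8, Mul(Rational(1, 125), u)))
Function('O')(w, a) = Mul(Pow(Add(180, w), -1), Add(21, a)) (Function('O')(w, a) = Mul(Add(21, a), Pow(Add(180, w), -1)) = Mul(Pow(Add(180, w), -1), Add(21, a)))
Add(Function('O')(135, -223), Function('q')(Function('s')(0), -41)) = Add(Mul(Pow(Add(180, 135), -1), Add(21, -223)), Add(8, Mul(Rational(1, 125), Pow(Add(0, Pow(0, 3)), Rational(1, 2))))) = Add(Mul(Pow(315, -1), -202), Add(8, Mul(Rational(1, 125), Pow(Add(0, 0), Rational(1, 2))))) = Add(Mul(Rational(1, 315), -202), Add(8, Mul(Rational(1, 125), Pow(0, Rational(1, 2))))) = Add(Rational(-202, 315), Add(8, Mul(Rational(1, 125), 0))) = Add(Rational(-202, 315), Add(8, 0)) = Add(Rational(-202, 315), 8) = Rational(2318, 315)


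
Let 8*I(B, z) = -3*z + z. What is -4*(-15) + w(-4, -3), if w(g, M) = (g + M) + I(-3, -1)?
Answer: 213/4 ≈ 53.250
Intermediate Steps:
I(B, z) = -z/4 (I(B, z) = (-3*z + z)/8 = (-2*z)/8 = -z/4)
w(g, M) = ¼ + M + g (w(g, M) = (g + M) - ¼*(-1) = (M + g) + ¼ = ¼ + M + g)
-4*(-15) + w(-4, -3) = -4*(-15) + (¼ - 3 - 4) = 60 - 27/4 = 213/4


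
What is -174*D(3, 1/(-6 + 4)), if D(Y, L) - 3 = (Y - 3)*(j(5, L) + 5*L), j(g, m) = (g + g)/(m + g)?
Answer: -522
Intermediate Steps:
j(g, m) = 2*g/(g + m) (j(g, m) = (2*g)/(g + m) = 2*g/(g + m))
D(Y, L) = 3 + (-3 + Y)*(5*L + 10/(5 + L)) (D(Y, L) = 3 + (Y - 3)*(2*5/(5 + L) + 5*L) = 3 + (-3 + Y)*(10/(5 + L) + 5*L) = 3 + (-3 + Y)*(5*L + 10/(5 + L)))
-174*D(3, 1/(-6 + 4)) = -174*(-30 + 10*3 + (5 + 1/(-6 + 4))*(3 - 15/(-6 + 4) + 5*3/(-6 + 4)))/(5 + 1/(-6 + 4)) = -174*(-30 + 30 + (5 + 1/(-2))*(3 - 15/(-2) + 5*3/(-2)))/(5 + 1/(-2)) = -174*(-30 + 30 + (5 - ½)*(3 - 15*(-½) + 5*(-½)*3))/(5 - ½) = -174*(-30 + 30 + 9*(3 + 15/2 - 15/2)/2)/9/2 = -116*(-30 + 30 + (9/2)*3)/3 = -116*(-30 + 30 + 27/2)/3 = -116*27/(3*2) = -174*3 = -522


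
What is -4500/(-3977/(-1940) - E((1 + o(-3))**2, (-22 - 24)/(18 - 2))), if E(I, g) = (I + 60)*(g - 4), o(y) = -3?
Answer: -30000/2947 ≈ -10.180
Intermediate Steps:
E(I, g) = (-4 + g)*(60 + I) (E(I, g) = (60 + I)*(-4 + g) = (-4 + g)*(60 + I))
-4500/(-3977/(-1940) - E((1 + o(-3))**2, (-22 - 24)/(18 - 2))) = -4500/(-3977/(-1940) - (-240 - 4*(1 - 3)**2 + 60*((-22 - 24)/(18 - 2)) + (1 - 3)**2*((-22 - 24)/(18 - 2)))) = -4500/(-3977*(-1/1940) - (-240 - 4*(-2)**2 + 60*(-46/16) + (-2)**2*(-46/16))) = -4500/(41/20 - (-240 - 4*4 + 60*(-46*1/16) + 4*(-46*1/16))) = -4500/(41/20 - (-240 - 16 + 60*(-23/8) + 4*(-23/8))) = -4500/(41/20 - (-240 - 16 - 345/2 - 23/2)) = -4500/(41/20 - 1*(-440)) = -4500/(41/20 + 440) = -4500/8841/20 = -4500*20/8841 = -30000/2947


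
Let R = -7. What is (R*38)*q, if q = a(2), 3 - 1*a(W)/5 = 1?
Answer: -2660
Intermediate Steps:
a(W) = 10 (a(W) = 15 - 5*1 = 15 - 5 = 10)
q = 10
(R*38)*q = -7*38*10 = -266*10 = -2660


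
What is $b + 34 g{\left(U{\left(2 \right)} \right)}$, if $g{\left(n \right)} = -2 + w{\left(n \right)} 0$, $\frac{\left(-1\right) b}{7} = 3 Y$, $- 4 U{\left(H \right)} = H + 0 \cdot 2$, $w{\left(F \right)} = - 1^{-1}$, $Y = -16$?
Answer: $268$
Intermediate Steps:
$w{\left(F \right)} = -1$ ($w{\left(F \right)} = \left(-1\right) 1 = -1$)
$U{\left(H \right)} = - \frac{H}{4}$ ($U{\left(H \right)} = - \frac{H + 0 \cdot 2}{4} = - \frac{H + 0}{4} = - \frac{H}{4}$)
$b = 336$ ($b = - 7 \cdot 3 \left(-16\right) = \left(-7\right) \left(-48\right) = 336$)
$g{\left(n \right)} = -2$ ($g{\left(n \right)} = -2 - 0 = -2 + 0 = -2$)
$b + 34 g{\left(U{\left(2 \right)} \right)} = 336 + 34 \left(-2\right) = 336 - 68 = 268$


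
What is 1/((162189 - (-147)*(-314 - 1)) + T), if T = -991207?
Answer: -1/875323 ≈ -1.1424e-6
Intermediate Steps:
1/((162189 - (-147)*(-314 - 1)) + T) = 1/((162189 - (-147)*(-314 - 1)) - 991207) = 1/((162189 - (-147)*(-315)) - 991207) = 1/((162189 - 1*46305) - 991207) = 1/((162189 - 46305) - 991207) = 1/(115884 - 991207) = 1/(-875323) = -1/875323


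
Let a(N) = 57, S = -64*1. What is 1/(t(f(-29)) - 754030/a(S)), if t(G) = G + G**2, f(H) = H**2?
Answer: 57/39608924 ≈ 1.4391e-6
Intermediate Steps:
S = -64
1/(t(f(-29)) - 754030/a(S)) = 1/((-29)**2*(1 + (-29)**2) - 754030/57) = 1/(841*(1 + 841) - 754030*1/57) = 1/(841*842 - 754030/57) = 1/(708122 - 754030/57) = 1/(39608924/57) = 57/39608924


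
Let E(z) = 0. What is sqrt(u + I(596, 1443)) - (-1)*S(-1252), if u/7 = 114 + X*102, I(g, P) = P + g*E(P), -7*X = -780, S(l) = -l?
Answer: 1252 + 3*sqrt(9089) ≈ 1538.0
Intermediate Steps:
X = 780/7 (X = -1/7*(-780) = 780/7 ≈ 111.43)
I(g, P) = P (I(g, P) = P + g*0 = P + 0 = P)
u = 80358 (u = 7*(114 + (780/7)*102) = 7*(114 + 79560/7) = 7*(80358/7) = 80358)
sqrt(u + I(596, 1443)) - (-1)*S(-1252) = sqrt(80358 + 1443) - (-1)*(-1*(-1252)) = sqrt(81801) - (-1)*1252 = 3*sqrt(9089) - 1*(-1252) = 3*sqrt(9089) + 1252 = 1252 + 3*sqrt(9089)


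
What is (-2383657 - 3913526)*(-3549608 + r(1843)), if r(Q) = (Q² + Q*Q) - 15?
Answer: -20426015067525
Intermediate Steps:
r(Q) = -15 + 2*Q² (r(Q) = (Q² + Q²) - 15 = 2*Q² - 15 = -15 + 2*Q²)
(-2383657 - 3913526)*(-3549608 + r(1843)) = (-2383657 - 3913526)*(-3549608 + (-15 + 2*1843²)) = -6297183*(-3549608 + (-15 + 2*3396649)) = -6297183*(-3549608 + (-15 + 6793298)) = -6297183*(-3549608 + 6793283) = -6297183*3243675 = -20426015067525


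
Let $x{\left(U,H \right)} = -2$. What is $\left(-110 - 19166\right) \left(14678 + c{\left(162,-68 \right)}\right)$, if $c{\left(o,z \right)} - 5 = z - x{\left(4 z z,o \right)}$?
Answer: $-281757292$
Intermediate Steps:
$c{\left(o,z \right)} = 7 + z$ ($c{\left(o,z \right)} = 5 + \left(z - -2\right) = 5 + \left(z + 2\right) = 5 + \left(2 + z\right) = 7 + z$)
$\left(-110 - 19166\right) \left(14678 + c{\left(162,-68 \right)}\right) = \left(-110 - 19166\right) \left(14678 + \left(7 - 68\right)\right) = - 19276 \left(14678 - 61\right) = \left(-19276\right) 14617 = -281757292$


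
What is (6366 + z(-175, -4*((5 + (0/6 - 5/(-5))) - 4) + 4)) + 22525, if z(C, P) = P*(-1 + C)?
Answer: 29595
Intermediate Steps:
(6366 + z(-175, -4*((5 + (0/6 - 5/(-5))) - 4) + 4)) + 22525 = (6366 + (-4*((5 + (0/6 - 5/(-5))) - 4) + 4)*(-1 - 175)) + 22525 = (6366 + (-4*((5 + (0*(⅙) - 5*(-⅕))) - 4) + 4)*(-176)) + 22525 = (6366 + (-4*((5 + (0 + 1)) - 4) + 4)*(-176)) + 22525 = (6366 + (-4*((5 + 1) - 4) + 4)*(-176)) + 22525 = (6366 + (-4*(6 - 4) + 4)*(-176)) + 22525 = (6366 + (-4*2 + 4)*(-176)) + 22525 = (6366 + (-8 + 4)*(-176)) + 22525 = (6366 - 4*(-176)) + 22525 = (6366 + 704) + 22525 = 7070 + 22525 = 29595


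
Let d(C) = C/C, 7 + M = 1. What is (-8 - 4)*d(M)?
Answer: -12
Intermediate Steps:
M = -6 (M = -7 + 1 = -6)
d(C) = 1
(-8 - 4)*d(M) = (-8 - 4)*1 = -12*1 = -12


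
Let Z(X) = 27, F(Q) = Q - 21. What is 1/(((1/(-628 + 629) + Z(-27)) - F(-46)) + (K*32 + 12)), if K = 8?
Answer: 1/363 ≈ 0.0027548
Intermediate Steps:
F(Q) = -21 + Q
1/(((1/(-628 + 629) + Z(-27)) - F(-46)) + (K*32 + 12)) = 1/(((1/(-628 + 629) + 27) - (-21 - 46)) + (8*32 + 12)) = 1/(((1/1 + 27) - 1*(-67)) + (256 + 12)) = 1/(((1 + 27) + 67) + 268) = 1/((28 + 67) + 268) = 1/(95 + 268) = 1/363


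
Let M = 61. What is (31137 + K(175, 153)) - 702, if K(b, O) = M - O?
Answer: 30343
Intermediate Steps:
K(b, O) = 61 - O
(31137 + K(175, 153)) - 702 = (31137 + (61 - 1*153)) - 702 = (31137 + (61 - 153)) - 702 = (31137 - 92) - 702 = 31045 - 702 = 30343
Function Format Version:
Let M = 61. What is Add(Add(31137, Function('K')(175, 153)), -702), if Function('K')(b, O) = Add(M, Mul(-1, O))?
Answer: 30343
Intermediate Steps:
Function('K')(b, O) = Add(61, Mul(-1, O))
Add(Add(31137, Function('K')(175, 153)), -702) = Add(Add(31137, Add(61, Mul(-1, 153))), -702) = Add(Add(31137, Add(61, -153)), -702) = Add(Add(31137, -92), -702) = Add(31045, -702) = 30343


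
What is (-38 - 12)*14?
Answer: -700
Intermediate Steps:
(-38 - 12)*14 = -50*14 = -700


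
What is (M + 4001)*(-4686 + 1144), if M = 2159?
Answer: -21818720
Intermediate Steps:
(M + 4001)*(-4686 + 1144) = (2159 + 4001)*(-4686 + 1144) = 6160*(-3542) = -21818720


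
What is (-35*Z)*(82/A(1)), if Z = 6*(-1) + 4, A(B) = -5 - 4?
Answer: -5740/9 ≈ -637.78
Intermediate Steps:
A(B) = -9
Z = -2 (Z = -6 + 4 = -2)
(-35*Z)*(82/A(1)) = (-35*(-2))*(82/(-9)) = 70*(82*(-⅑)) = 70*(-82/9) = -5740/9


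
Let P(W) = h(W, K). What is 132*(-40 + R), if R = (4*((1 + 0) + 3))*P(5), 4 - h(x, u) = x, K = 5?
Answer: -7392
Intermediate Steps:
h(x, u) = 4 - x
P(W) = 4 - W
R = -16 (R = (4*((1 + 0) + 3))*(4 - 1*5) = (4*(1 + 3))*(4 - 5) = (4*4)*(-1) = 16*(-1) = -16)
132*(-40 + R) = 132*(-40 - 16) = 132*(-56) = -7392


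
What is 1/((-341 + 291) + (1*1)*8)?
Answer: -1/42 ≈ -0.023810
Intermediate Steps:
1/((-341 + 291) + (1*1)*8) = 1/(-50 + 1*8) = 1/(-50 + 8) = 1/(-42) = -1/42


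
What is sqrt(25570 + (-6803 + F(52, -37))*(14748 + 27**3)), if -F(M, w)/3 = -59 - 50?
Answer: I*sqrt(222949586) ≈ 14932.0*I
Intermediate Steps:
F(M, w) = 327 (F(M, w) = -3*(-59 - 50) = -3*(-109) = 327)
sqrt(25570 + (-6803 + F(52, -37))*(14748 + 27**3)) = sqrt(25570 + (-6803 + 327)*(14748 + 27**3)) = sqrt(25570 - 6476*(14748 + 19683)) = sqrt(25570 - 6476*34431) = sqrt(25570 - 222975156) = sqrt(-222949586) = I*sqrt(222949586)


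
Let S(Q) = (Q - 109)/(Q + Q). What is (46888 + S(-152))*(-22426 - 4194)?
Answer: -94861787515/76 ≈ -1.2482e+9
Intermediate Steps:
S(Q) = (-109 + Q)/(2*Q) (S(Q) = (-109 + Q)/((2*Q)) = (-109 + Q)*(1/(2*Q)) = (-109 + Q)/(2*Q))
(46888 + S(-152))*(-22426 - 4194) = (46888 + (½)*(-109 - 152)/(-152))*(-22426 - 4194) = (46888 + (½)*(-1/152)*(-261))*(-26620) = (46888 + 261/304)*(-26620) = (14254213/304)*(-26620) = -94861787515/76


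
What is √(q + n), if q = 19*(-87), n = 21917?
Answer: 2*√5066 ≈ 142.35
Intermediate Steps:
q = -1653
√(q + n) = √(-1653 + 21917) = √20264 = 2*√5066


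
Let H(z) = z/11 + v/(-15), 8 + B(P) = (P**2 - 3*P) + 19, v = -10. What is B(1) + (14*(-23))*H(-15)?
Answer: 7703/33 ≈ 233.42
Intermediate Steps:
B(P) = 11 + P**2 - 3*P (B(P) = -8 + ((P**2 - 3*P) + 19) = -8 + (19 + P**2 - 3*P) = 11 + P**2 - 3*P)
H(z) = 2/3 + z/11 (H(z) = z/11 - 10/(-15) = z*(1/11) - 10*(-1/15) = z/11 + 2/3 = 2/3 + z/11)
B(1) + (14*(-23))*H(-15) = (11 + 1**2 - 3*1) + (14*(-23))*(2/3 + (1/11)*(-15)) = (11 + 1 - 3) - 322*(2/3 - 15/11) = 9 - 322*(-23/33) = 9 + 7406/33 = 7703/33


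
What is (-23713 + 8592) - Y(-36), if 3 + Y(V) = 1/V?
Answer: -544247/36 ≈ -15118.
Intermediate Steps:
Y(V) = -3 + 1/V
(-23713 + 8592) - Y(-36) = (-23713 + 8592) - (-3 + 1/(-36)) = -15121 - (-3 - 1/36) = -15121 - 1*(-109/36) = -15121 + 109/36 = -544247/36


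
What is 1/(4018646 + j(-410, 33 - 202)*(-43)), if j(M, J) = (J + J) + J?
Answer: 1/4040447 ≈ 2.4750e-7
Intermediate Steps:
j(M, J) = 3*J (j(M, J) = 2*J + J = 3*J)
1/(4018646 + j(-410, 33 - 202)*(-43)) = 1/(4018646 + (3*(33 - 202))*(-43)) = 1/(4018646 + (3*(-169))*(-43)) = 1/(4018646 - 507*(-43)) = 1/(4018646 + 21801) = 1/4040447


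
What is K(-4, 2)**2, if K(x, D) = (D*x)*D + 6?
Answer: 100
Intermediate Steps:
K(x, D) = 6 + x*D**2 (K(x, D) = x*D**2 + 6 = 6 + x*D**2)
K(-4, 2)**2 = (6 - 4*2**2)**2 = (6 - 4*4)**2 = (6 - 16)**2 = (-10)**2 = 100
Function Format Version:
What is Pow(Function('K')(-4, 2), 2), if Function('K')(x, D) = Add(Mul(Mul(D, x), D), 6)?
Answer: 100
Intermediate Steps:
Function('K')(x, D) = Add(6, Mul(x, Pow(D, 2))) (Function('K')(x, D) = Add(Mul(x, Pow(D, 2)), 6) = Add(6, Mul(x, Pow(D, 2))))
Pow(Function('K')(-4, 2), 2) = Pow(Add(6, Mul(-4, Pow(2, 2))), 2) = Pow(Add(6, Mul(-4, 4)), 2) = Pow(Add(6, -16), 2) = Pow(-10, 2) = 100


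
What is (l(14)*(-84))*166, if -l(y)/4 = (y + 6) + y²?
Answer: 12047616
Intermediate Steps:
l(y) = -24 - 4*y - 4*y² (l(y) = -4*((y + 6) + y²) = -4*((6 + y) + y²) = -4*(6 + y + y²) = -24 - 4*y - 4*y²)
(l(14)*(-84))*166 = ((-24 - 4*14 - 4*14²)*(-84))*166 = ((-24 - 56 - 4*196)*(-84))*166 = ((-24 - 56 - 784)*(-84))*166 = -864*(-84)*166 = 72576*166 = 12047616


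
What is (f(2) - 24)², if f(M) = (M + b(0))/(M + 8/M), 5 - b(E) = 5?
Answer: 5041/9 ≈ 560.11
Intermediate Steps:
b(E) = 0 (b(E) = 5 - 1*5 = 5 - 5 = 0)
f(M) = M/(M + 8/M) (f(M) = (M + 0)/(M + 8/M) = M/(M + 8/M))
(f(2) - 24)² = (2²/(8 + 2²) - 24)² = (4/(8 + 4) - 24)² = (4/12 - 24)² = (4*(1/12) - 24)² = (⅓ - 24)² = (-71/3)² = 5041/9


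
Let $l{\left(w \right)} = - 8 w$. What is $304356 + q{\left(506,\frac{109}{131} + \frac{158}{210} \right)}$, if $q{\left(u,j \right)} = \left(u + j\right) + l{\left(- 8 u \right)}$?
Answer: $\frac{4638840524}{13755} \approx 3.3725 \cdot 10^{5}$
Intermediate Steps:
$q{\left(u,j \right)} = j + 65 u$ ($q{\left(u,j \right)} = \left(u + j\right) - 8 \left(- 8 u\right) = \left(j + u\right) + 64 u = j + 65 u$)
$304356 + q{\left(506,\frac{109}{131} + \frac{158}{210} \right)} = 304356 + \left(\left(\frac{109}{131} + \frac{158}{210}\right) + 65 \cdot 506\right) = 304356 + \left(\left(109 \cdot \frac{1}{131} + 158 \cdot \frac{1}{210}\right) + 32890\right) = 304356 + \left(\left(\frac{109}{131} + \frac{79}{105}\right) + 32890\right) = 304356 + \left(\frac{21794}{13755} + 32890\right) = 304356 + \frac{452423744}{13755} = \frac{4638840524}{13755}$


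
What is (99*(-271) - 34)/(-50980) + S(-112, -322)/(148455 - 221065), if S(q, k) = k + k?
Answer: 39667071/74033156 ≈ 0.53580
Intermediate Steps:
S(q, k) = 2*k
(99*(-271) - 34)/(-50980) + S(-112, -322)/(148455 - 221065) = (99*(-271) - 34)/(-50980) + (2*(-322))/(148455 - 221065) = (-26829 - 34)*(-1/50980) - 644/(-72610) = -26863*(-1/50980) - 644*(-1/72610) = 26863/50980 + 322/36305 = 39667071/74033156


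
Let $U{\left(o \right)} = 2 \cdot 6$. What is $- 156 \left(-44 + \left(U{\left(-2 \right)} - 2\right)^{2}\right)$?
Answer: $-8736$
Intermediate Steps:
$U{\left(o \right)} = 12$
$- 156 \left(-44 + \left(U{\left(-2 \right)} - 2\right)^{2}\right) = - 156 \left(-44 + \left(12 - 2\right)^{2}\right) = - 156 \left(-44 + 10^{2}\right) = - 156 \left(-44 + 100\right) = \left(-156\right) 56 = -8736$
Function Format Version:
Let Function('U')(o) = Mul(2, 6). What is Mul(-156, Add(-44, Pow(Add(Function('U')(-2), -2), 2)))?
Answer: -8736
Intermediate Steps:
Function('U')(o) = 12
Mul(-156, Add(-44, Pow(Add(Function('U')(-2), -2), 2))) = Mul(-156, Add(-44, Pow(Add(12, -2), 2))) = Mul(-156, Add(-44, Pow(10, 2))) = Mul(-156, Add(-44, 100)) = Mul(-156, 56) = -8736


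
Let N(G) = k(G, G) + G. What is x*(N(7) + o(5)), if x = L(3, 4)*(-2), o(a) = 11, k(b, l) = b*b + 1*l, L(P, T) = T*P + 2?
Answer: -2072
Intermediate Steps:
L(P, T) = 2 + P*T (L(P, T) = P*T + 2 = 2 + P*T)
k(b, l) = l + b² (k(b, l) = b² + l = l + b²)
x = -28 (x = (2 + 3*4)*(-2) = (2 + 12)*(-2) = 14*(-2) = -28)
N(G) = G² + 2*G (N(G) = (G + G²) + G = G² + 2*G)
x*(N(7) + o(5)) = -28*(7*(2 + 7) + 11) = -28*(7*9 + 11) = -28*(63 + 11) = -28*74 = -2072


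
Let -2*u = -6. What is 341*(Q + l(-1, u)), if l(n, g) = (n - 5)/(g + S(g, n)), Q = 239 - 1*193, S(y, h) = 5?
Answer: 61721/4 ≈ 15430.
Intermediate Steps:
u = 3 (u = -½*(-6) = 3)
Q = 46 (Q = 239 - 193 = 46)
l(n, g) = (-5 + n)/(5 + g) (l(n, g) = (n - 5)/(g + 5) = (-5 + n)/(5 + g))
341*(Q + l(-1, u)) = 341*(46 + (-5 - 1)/(5 + 3)) = 341*(46 - 6/8) = 341*(46 + (⅛)*(-6)) = 341*(46 - ¾) = 341*(181/4) = 61721/4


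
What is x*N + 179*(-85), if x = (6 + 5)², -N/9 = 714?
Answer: -792761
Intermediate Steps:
N = -6426 (N = -9*714 = -6426)
x = 121 (x = 11² = 121)
x*N + 179*(-85) = 121*(-6426) + 179*(-85) = -777546 - 15215 = -792761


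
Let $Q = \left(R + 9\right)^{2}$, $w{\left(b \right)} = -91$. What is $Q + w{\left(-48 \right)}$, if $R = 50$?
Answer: $3390$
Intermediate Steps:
$Q = 3481$ ($Q = \left(50 + 9\right)^{2} = 59^{2} = 3481$)
$Q + w{\left(-48 \right)} = 3481 - 91 = 3390$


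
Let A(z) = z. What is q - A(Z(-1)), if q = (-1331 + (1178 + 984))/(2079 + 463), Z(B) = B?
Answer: 3373/2542 ≈ 1.3269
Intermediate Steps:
q = 831/2542 (q = (-1331 + 2162)/2542 = 831*(1/2542) = 831/2542 ≈ 0.32691)
q - A(Z(-1)) = 831/2542 - 1*(-1) = 831/2542 + 1 = 3373/2542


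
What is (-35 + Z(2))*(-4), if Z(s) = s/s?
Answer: 136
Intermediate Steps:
Z(s) = 1
(-35 + Z(2))*(-4) = (-35 + 1)*(-4) = -34*(-4) = 136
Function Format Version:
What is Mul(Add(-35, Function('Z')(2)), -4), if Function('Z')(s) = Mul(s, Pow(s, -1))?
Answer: 136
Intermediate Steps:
Function('Z')(s) = 1
Mul(Add(-35, Function('Z')(2)), -4) = Mul(Add(-35, 1), -4) = Mul(-34, -4) = 136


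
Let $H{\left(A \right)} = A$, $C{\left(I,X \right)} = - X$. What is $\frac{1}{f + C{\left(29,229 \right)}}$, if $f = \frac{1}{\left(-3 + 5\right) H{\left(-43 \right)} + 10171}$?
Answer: $- \frac{10085}{2309464} \approx -0.0043668$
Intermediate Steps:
$f = \frac{1}{10085}$ ($f = \frac{1}{\left(-3 + 5\right) \left(-43\right) + 10171} = \frac{1}{2 \left(-43\right) + 10171} = \frac{1}{-86 + 10171} = \frac{1}{10085} \approx 9.9157 \cdot 10^{-5}$)
$\frac{1}{f + C{\left(29,229 \right)}} = \frac{1}{\frac{1}{10085} - 229} = \frac{1}{- \frac{2309464}{10085}} = - \frac{10085}{2309464}$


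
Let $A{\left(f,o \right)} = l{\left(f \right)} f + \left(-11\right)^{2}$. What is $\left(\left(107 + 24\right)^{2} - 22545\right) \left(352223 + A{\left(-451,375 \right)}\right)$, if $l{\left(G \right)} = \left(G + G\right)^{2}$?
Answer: $1973683195040$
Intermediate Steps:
$l{\left(G \right)} = 4 G^{2}$ ($l{\left(G \right)} = \left(2 G\right)^{2} = 4 G^{2}$)
$A{\left(f,o \right)} = 121 + 4 f^{3}$ ($A{\left(f,o \right)} = 4 f^{2} f + \left(-11\right)^{2} = 4 f^{3} + 121 = 121 + 4 f^{3}$)
$\left(\left(107 + 24\right)^{2} - 22545\right) \left(352223 + A{\left(-451,375 \right)}\right) = \left(\left(107 + 24\right)^{2} - 22545\right) \left(352223 + \left(121 + 4 \left(-451\right)^{3}\right)\right) = \left(131^{2} - 22545\right) \left(352223 + \left(121 + 4 \left(-91733851\right)\right)\right) = \left(17161 - 22545\right) \left(352223 + \left(121 - 366935404\right)\right) = - 5384 \left(352223 - 366935283\right) = \left(-5384\right) \left(-366583060\right) = 1973683195040$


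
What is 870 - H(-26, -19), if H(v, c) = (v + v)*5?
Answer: 1130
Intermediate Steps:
H(v, c) = 10*v (H(v, c) = (2*v)*5 = 10*v)
870 - H(-26, -19) = 870 - 10*(-26) = 870 - 1*(-260) = 870 + 260 = 1130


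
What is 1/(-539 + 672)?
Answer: 1/133 ≈ 0.0075188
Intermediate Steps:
1/(-539 + 672) = 1/133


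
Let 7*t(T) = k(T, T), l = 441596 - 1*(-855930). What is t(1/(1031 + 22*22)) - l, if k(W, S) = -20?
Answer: -9082702/7 ≈ -1.2975e+6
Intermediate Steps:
l = 1297526 (l = 441596 + 855930 = 1297526)
t(T) = -20/7 (t(T) = (⅐)*(-20) = -20/7)
t(1/(1031 + 22*22)) - l = -20/7 - 1*1297526 = -20/7 - 1297526 = -9082702/7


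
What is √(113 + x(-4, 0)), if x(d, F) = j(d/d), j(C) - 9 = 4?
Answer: 3*√14 ≈ 11.225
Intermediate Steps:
j(C) = 13 (j(C) = 9 + 4 = 13)
x(d, F) = 13
√(113 + x(-4, 0)) = √(113 + 13) = √126 = 3*√14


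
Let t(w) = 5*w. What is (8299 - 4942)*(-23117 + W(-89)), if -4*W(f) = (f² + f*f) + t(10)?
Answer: -90941130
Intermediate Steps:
W(f) = -25/2 - f²/2 (W(f) = -((f² + f*f) + 5*10)/4 = -((f² + f²) + 50)/4 = -(2*f² + 50)/4 = -(50 + 2*f²)/4 = -25/2 - f²/2)
(8299 - 4942)*(-23117 + W(-89)) = (8299 - 4942)*(-23117 + (-25/2 - ½*(-89)²)) = 3357*(-23117 + (-25/2 - ½*7921)) = 3357*(-23117 + (-25/2 - 7921/2)) = 3357*(-23117 - 3973) = 3357*(-27090) = -90941130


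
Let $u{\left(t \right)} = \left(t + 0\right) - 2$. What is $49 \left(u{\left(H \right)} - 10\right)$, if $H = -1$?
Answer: $-637$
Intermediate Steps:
$u{\left(t \right)} = -2 + t$ ($u{\left(t \right)} = t - 2 = -2 + t$)
$49 \left(u{\left(H \right)} - 10\right) = 49 \left(\left(-2 - 1\right) - 10\right) = 49 \left(-3 - 10\right) = 49 \left(-13\right) = -637$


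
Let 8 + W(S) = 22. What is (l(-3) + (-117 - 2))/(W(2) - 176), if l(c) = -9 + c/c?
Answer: 127/162 ≈ 0.78395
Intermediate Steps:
W(S) = 14 (W(S) = -8 + 22 = 14)
l(c) = -8 (l(c) = -9 + 1 = -8)
(l(-3) + (-117 - 2))/(W(2) - 176) = (-8 + (-117 - 2))/(14 - 176) = (-8 - 119)/(-162) = -127*(-1/162) = 127/162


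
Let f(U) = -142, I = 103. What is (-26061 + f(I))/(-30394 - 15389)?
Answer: 26203/45783 ≈ 0.57233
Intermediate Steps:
(-26061 + f(I))/(-30394 - 15389) = (-26061 - 142)/(-30394 - 15389) = -26203/(-45783) = -26203*(-1/45783) = 26203/45783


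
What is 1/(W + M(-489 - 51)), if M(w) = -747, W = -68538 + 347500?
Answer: 1/278215 ≈ 3.5943e-6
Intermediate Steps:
W = 278962
1/(W + M(-489 - 51)) = 1/(278962 - 747) = 1/278215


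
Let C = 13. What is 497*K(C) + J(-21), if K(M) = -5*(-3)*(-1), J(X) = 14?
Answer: -7441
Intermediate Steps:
K(M) = -15 (K(M) = 15*(-1) = -15)
497*K(C) + J(-21) = 497*(-15) + 14 = -7455 + 14 = -7441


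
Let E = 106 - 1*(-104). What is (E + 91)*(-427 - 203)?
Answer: -189630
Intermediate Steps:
E = 210 (E = 106 + 104 = 210)
(E + 91)*(-427 - 203) = (210 + 91)*(-427 - 203) = 301*(-630) = -189630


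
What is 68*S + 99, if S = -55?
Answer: -3641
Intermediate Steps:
68*S + 99 = 68*(-55) + 99 = -3740 + 99 = -3641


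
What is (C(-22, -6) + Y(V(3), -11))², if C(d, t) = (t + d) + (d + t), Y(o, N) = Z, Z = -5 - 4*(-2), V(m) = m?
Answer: 2809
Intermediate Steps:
Z = 3 (Z = -5 + 8 = 3)
Y(o, N) = 3
C(d, t) = 2*d + 2*t (C(d, t) = (d + t) + (d + t) = 2*d + 2*t)
(C(-22, -6) + Y(V(3), -11))² = ((2*(-22) + 2*(-6)) + 3)² = ((-44 - 12) + 3)² = (-56 + 3)² = (-53)² = 2809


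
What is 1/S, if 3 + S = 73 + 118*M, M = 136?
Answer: 1/16118 ≈ 6.2042e-5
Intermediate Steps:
S = 16118 (S = -3 + (73 + 118*136) = -3 + (73 + 16048) = -3 + 16121 = 16118)
1/S = 1/16118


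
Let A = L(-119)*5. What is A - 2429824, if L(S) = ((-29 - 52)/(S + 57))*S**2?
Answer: -144913883/62 ≈ -2.3373e+6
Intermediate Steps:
L(S) = -81*S**2/(57 + S) (L(S) = (-81/(57 + S))*S**2 = -81*S**2/(57 + S))
A = 5735205/62 (A = -81*(-119)**2/(57 - 119)*5 = -81*14161/(-62)*5 = -81*14161*(-1/62)*5 = (1147041/62)*5 = 5735205/62 ≈ 92503.)
A - 2429824 = 5735205/62 - 2429824 = -144913883/62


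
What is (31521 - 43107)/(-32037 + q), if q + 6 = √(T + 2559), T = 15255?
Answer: 123750066/342245345 + 3862*√17814/342245345 ≈ 0.36309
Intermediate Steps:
q = -6 + √17814 (q = -6 + √(15255 + 2559) = -6 + √17814 ≈ 127.47)
(31521 - 43107)/(-32037 + q) = (31521 - 43107)/(-32037 + (-6 + √17814)) = -11586/(-32043 + √17814)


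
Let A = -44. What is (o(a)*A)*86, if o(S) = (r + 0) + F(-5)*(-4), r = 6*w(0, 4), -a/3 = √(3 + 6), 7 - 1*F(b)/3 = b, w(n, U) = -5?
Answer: 658416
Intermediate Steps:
F(b) = 21 - 3*b
a = -9 (a = -3*√(3 + 6) = -3*√9 = -3*3 = -9)
r = -30 (r = 6*(-5) = -30)
o(S) = -174 (o(S) = (-30 + 0) + (21 - 3*(-5))*(-4) = -30 + (21 + 15)*(-4) = -30 + 36*(-4) = -30 - 144 = -174)
(o(a)*A)*86 = -174*(-44)*86 = 7656*86 = 658416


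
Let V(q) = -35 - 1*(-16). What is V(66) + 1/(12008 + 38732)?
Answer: -964059/50740 ≈ -19.000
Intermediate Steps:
V(q) = -19 (V(q) = -35 + 16 = -19)
V(66) + 1/(12008 + 38732) = -19 + 1/(12008 + 38732) = -19 + 1/50740 = -964059/50740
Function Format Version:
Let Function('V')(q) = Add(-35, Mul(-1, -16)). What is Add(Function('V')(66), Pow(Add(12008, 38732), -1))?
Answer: Rational(-964059, 50740) ≈ -19.000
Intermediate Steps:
Function('V')(q) = -19 (Function('V')(q) = Add(-35, 16) = -19)
Add(Function('V')(66), Pow(Add(12008, 38732), -1)) = Add(-19, Pow(Add(12008, 38732), -1)) = Add(-19, Pow(50740, -1)) = Add(-19, Rational(1, 50740)) = Rational(-964059, 50740)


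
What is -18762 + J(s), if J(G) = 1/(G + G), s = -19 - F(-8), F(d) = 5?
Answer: -900577/48 ≈ -18762.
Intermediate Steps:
s = -24 (s = -19 - 1*5 = -19 - 5 = -24)
J(G) = 1/(2*G)
-18762 + J(s) = -18762 + (½)/(-24) = -18762 + (½)*(-1/24) = -18762 - 1/48 = -900577/48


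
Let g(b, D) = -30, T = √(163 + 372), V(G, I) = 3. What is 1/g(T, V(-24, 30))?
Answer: -1/30 ≈ -0.033333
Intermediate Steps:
T = √535 ≈ 23.130
1/g(T, V(-24, 30)) = 1/(-30) = -1/30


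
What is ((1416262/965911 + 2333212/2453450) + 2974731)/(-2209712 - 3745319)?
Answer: -3524782959310568241/7056158938255940725 ≈ -0.49953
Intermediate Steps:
((1416262/965911 + 2333212/2453450) + 2974731)/(-2209712 - 3745319) = ((1416262*(1/965911) + 2333212*(1/2453450)) + 2974731)/(-5955031) = ((1416262/965911 + 1166606/1226725) + 2974731)*(-1/5955031) = (2864201570016/1184907171475 + 2974731)*(-1/5955031) = (3524782959310568241/1184907171475)*(-1/5955031) = -3524782959310568241/7056158938255940725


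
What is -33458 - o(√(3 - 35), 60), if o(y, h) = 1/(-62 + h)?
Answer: -66915/2 ≈ -33458.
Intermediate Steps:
-33458 - o(√(3 - 35), 60) = -33458 - 1/(-62 + 60) = -33458 - 1/(-2) = -33458 - 1*(-½) = -33458 + ½ = -66915/2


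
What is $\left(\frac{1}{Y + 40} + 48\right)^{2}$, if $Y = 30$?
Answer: $\frac{11296321}{4900} \approx 2305.4$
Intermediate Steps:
$\left(\frac{1}{Y + 40} + 48\right)^{2} = \left(\frac{1}{30 + 40} + 48\right)^{2} = \left(\frac{1}{70} + 48\right)^{2} = \left(\frac{3361}{70}\right)^{2} = \frac{11296321}{4900}$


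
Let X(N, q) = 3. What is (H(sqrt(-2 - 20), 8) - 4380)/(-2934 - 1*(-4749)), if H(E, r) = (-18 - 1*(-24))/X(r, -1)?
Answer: -398/165 ≈ -2.4121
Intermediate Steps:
H(E, r) = 2 (H(E, r) = (-18 - 1*(-24))/3 = (-18 + 24)*(1/3) = 6*(1/3) = 2)
(H(sqrt(-2 - 20), 8) - 4380)/(-2934 - 1*(-4749)) = (2 - 4380)/(-2934 - 1*(-4749)) = -4378/(-2934 + 4749) = -4378/1815 = -4378*1/1815 = -398/165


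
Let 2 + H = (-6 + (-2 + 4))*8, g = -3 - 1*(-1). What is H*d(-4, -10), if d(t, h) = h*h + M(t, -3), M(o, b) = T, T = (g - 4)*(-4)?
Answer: -4216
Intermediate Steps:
g = -2 (g = -3 + 1 = -2)
H = -34 (H = -2 + (-6 + (-2 + 4))*8 = -2 + (-6 + 2)*8 = -2 - 4*8 = -2 - 32 = -34)
T = 24 (T = (-2 - 4)*(-4) = -6*(-4) = 24)
M(o, b) = 24
d(t, h) = 24 + h² (d(t, h) = h*h + 24 = h² + 24 = 24 + h²)
H*d(-4, -10) = -34*(24 + (-10)²) = -34*(24 + 100) = -34*124 = -4216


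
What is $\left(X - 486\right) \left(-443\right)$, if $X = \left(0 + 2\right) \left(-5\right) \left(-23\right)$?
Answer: $113408$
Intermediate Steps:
$X = 230$ ($X = 2 \left(-5\right) \left(-23\right) = \left(-10\right) \left(-23\right) = 230$)
$\left(X - 486\right) \left(-443\right) = \left(230 - 486\right) \left(-443\right) = \left(-256\right) \left(-443\right) = 113408$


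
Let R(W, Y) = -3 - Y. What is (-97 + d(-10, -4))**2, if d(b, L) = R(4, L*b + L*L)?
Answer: 24336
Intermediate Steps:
d(b, L) = -3 - L**2 - L*b (d(b, L) = -3 - (L*b + L*L) = -3 - (L*b + L**2) = -3 - (L**2 + L*b) = -3 + (-L**2 - L*b) = -3 - L**2 - L*b)
(-97 + d(-10, -4))**2 = (-97 + (-3 - 1*(-4)*(-4 - 10)))**2 = (-97 + (-3 - 1*(-4)*(-14)))**2 = (-97 + (-3 - 56))**2 = (-97 - 59)**2 = (-156)**2 = 24336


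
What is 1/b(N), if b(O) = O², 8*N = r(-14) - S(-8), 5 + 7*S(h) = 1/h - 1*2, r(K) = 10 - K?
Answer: 200704/1962801 ≈ 0.10225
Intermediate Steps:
S(h) = -1 + 1/(7*h) (S(h) = -5/7 + (1/h - 1*2)/7 = -5/7 + (1/h - 2)/7 = -5/7 + (-2 + 1/h)/7 = -5/7 + (-2/7 + 1/(7*h)) = -1 + 1/(7*h))
N = 1401/448 (N = ((10 - 1*(-14)) - (⅐ - 1*(-8))/(-8))/8 = ((10 + 14) - (-1)*(⅐ + 8)/8)/8 = (24 - (-1)*57/(8*7))/8 = (24 - 1*(-57/56))/8 = (24 + 57/56)/8 = (⅛)*(1401/56) = 1401/448 ≈ 3.1272)
1/b(N) = 1/((1401/448)²) = 1/(1962801/200704) = 200704/1962801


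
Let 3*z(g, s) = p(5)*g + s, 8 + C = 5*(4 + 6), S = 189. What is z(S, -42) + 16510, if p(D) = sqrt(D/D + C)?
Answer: 16496 + 63*sqrt(43) ≈ 16909.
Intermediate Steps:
C = 42 (C = -8 + 5*(4 + 6) = -8 + 5*10 = -8 + 50 = 42)
p(D) = sqrt(43) (p(D) = sqrt(D/D + 42) = sqrt(1 + 42) = sqrt(43))
z(g, s) = s/3 + g*sqrt(43)/3 (z(g, s) = (sqrt(43)*g + s)/3 = (g*sqrt(43) + s)/3 = (s + g*sqrt(43))/3 = s/3 + g*sqrt(43)/3)
z(S, -42) + 16510 = ((1/3)*(-42) + (1/3)*189*sqrt(43)) + 16510 = (-14 + 63*sqrt(43)) + 16510 = 16496 + 63*sqrt(43)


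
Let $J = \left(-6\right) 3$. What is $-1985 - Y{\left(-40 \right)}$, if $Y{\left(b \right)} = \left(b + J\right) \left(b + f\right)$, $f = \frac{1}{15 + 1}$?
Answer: $- \frac{34411}{8} \approx -4301.4$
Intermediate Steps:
$J = -18$
$f = \frac{1}{16} \approx 0.0625$
$Y{\left(b \right)} = \left(-18 + b\right) \left(\frac{1}{16} + b\right)$ ($Y{\left(b \right)} = \left(b - 18\right) \left(b + \frac{1}{16}\right) = \left(-18 + b\right) \left(\frac{1}{16} + b\right)$)
$-1985 - Y{\left(-40 \right)} = -1985 - \left(- \frac{9}{8} + \left(-40\right)^{2} - - \frac{1435}{2}\right) = -1985 - \left(- \frac{9}{8} + 1600 + \frac{1435}{2}\right) = -1985 - \frac{18531}{8} = - \frac{34411}{8}$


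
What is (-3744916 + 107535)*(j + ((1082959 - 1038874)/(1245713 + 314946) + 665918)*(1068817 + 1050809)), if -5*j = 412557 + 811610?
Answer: -40063303290868045888196717/7803295 ≈ -5.1342e+18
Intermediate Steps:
j = -1224167/5 (j = -(412557 + 811610)/5 = -⅕*1224167 = -1224167/5 ≈ -2.4483e+5)
(-3744916 + 107535)*(j + ((1082959 - 1038874)/(1245713 + 314946) + 665918)*(1068817 + 1050809)) = (-3744916 + 107535)*(-1224167/5 + ((1082959 - 1038874)/(1245713 + 314946) + 665918)*(1068817 + 1050809)) = -3637381*(-1224167/5 + (44085/1560659 + 665918)*2119626) = -3637381*(-1224167/5 + (1039270964047/1560659)*2119626) = -3637381*(-1224167/5 + 2202865756439086422/1560659) = -3637381*11014326871688186057/7803295 = -40063303290868045888196717/7803295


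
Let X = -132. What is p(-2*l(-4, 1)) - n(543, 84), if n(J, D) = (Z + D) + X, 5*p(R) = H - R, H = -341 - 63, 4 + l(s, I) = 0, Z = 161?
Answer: -977/5 ≈ -195.40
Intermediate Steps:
l(s, I) = -4 (l(s, I) = -4 + 0 = -4)
H = -404
p(R) = -404/5 - R/5 (p(R) = (-404 - R)/5 = -404/5 - R/5)
n(J, D) = 29 + D (n(J, D) = (161 + D) - 132 = 29 + D)
p(-2*l(-4, 1)) - n(543, 84) = (-404/5 - (-2)*(-4)/5) - (29 + 84) = (-404/5 - 1/5*8) - 1*113 = (-404/5 - 8/5) - 113 = -412/5 - 113 = -977/5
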